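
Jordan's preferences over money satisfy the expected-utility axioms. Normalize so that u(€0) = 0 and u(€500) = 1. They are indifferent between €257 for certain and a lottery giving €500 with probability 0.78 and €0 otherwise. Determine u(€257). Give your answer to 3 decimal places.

u(€257) equals the lottery's expected utility: 0.78·1 + 0.22·0 = 0.78.

0.780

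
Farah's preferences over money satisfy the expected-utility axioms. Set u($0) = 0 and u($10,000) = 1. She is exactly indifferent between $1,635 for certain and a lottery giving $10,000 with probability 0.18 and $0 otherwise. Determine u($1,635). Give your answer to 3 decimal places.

u($1,635) equals the lottery's expected utility: 0.18·1 + 0.82·0 = 0.18.

0.180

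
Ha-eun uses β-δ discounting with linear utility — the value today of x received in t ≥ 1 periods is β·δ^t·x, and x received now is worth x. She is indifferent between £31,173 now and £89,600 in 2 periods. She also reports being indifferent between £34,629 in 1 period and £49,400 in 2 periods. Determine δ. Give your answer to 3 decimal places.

δ ≈ 0.701

From the later pair, β·δ^1·34629 = β·δ^2·49400; dividing through, δ = 34629/49400 = 0.70099.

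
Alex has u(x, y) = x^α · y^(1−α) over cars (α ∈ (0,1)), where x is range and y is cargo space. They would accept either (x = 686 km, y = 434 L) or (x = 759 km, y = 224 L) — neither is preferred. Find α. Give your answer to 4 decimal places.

α ≈ 0.8674

Set the two utilities equal: 686^α·434^(1−α) = 759^α·224^(1−α).
Rearrange to (686/759)^α = (224/434)^(1−α) and take logs: α·-0.1011241 = (1−α)·-0.6613985.
Thus α·(-0.7625226) = -0.6613985, so α = -0.6613985/-0.7625226 ≈ 0.8674.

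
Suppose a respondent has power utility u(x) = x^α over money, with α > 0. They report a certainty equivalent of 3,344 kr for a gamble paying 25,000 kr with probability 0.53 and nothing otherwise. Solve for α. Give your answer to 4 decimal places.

EU(lottery) = 0.53·25000^α + 0.47·0 = 0.53·25000^α.
Setting u(3344) equal to that: 3344^α = 0.53·25000^α ⇒ (3344/25000)^α = 0.53.
α = ln(0.53) / ln(3344/25000) = -0.6348783/-2.0117081 ≈ 0.3156.

α ≈ 0.3156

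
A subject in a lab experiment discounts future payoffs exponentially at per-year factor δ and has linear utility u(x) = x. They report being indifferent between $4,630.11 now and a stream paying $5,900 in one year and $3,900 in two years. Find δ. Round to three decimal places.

Equating present values: 4630.11 = 5900δ + 3900δ².
That is, 3900δ² + 5900δ − 4630.11 = 0, a quadratic in δ.
The positive root is δ = [−5900 + √(5900² + 4·3900·4630.11)] / (2·3900) = (−5900 + 10346.000)/7800 ≈ 0.570.

δ ≈ 0.570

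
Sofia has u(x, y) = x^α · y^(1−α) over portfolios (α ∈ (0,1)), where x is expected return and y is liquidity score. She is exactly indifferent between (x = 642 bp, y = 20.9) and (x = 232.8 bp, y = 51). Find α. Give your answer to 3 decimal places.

α ≈ 0.468

Indifference: 642^α · 20.9^(1−α) = 232.8^α · 51^(1−α).
Taking logs: α·ln 642 + (1−α)·ln 20.9 = α·ln 232.8 + (1−α)·ln 51, i.e. α·1.014409 = (1−α)·0.892076.
So α/(1−α) = (0.892076)/(1.014409) = 0.879405, and α = 0.879405/1.879405 ≈ 0.468.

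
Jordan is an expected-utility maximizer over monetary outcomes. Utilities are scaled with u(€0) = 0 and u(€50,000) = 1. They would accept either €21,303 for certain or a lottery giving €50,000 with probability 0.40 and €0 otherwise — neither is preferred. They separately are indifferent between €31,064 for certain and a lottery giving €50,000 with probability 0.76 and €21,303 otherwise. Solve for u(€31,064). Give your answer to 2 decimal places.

0.86

The first gamble pins u(€21,303): it must equal 0.40·1 + 0.60·0 = 0.40.
The second indifference gives u(€31,064) = 0.76·u(€50,000) + 0.24·u(€21,303) = 0.76·1.00 + 0.24·0.40 = 0.8560.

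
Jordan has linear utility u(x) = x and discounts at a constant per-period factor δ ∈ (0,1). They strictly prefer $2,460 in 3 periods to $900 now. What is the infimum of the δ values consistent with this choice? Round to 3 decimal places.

Comparing present values: 900 < δ^3·2460.
Dividing by 2460: δ^3 > 0.36585. Both sides are positive, so the cube root keeps the direction.
δ > 0.36585^(1/3) = 0.715.

δ > 0.715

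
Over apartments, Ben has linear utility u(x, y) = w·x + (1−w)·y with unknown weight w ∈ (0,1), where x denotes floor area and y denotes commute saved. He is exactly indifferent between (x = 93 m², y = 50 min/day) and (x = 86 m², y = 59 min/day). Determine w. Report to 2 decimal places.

w = 0.56

u(93,50) = u(86,59) means w·93 + (1−w)·50 = w·86 + (1−w)·59.
Collecting terms: w·7 = (1−w)·9.
The marginal rate of substitution is 9/7, so w = 9/(7+9) = 0.56.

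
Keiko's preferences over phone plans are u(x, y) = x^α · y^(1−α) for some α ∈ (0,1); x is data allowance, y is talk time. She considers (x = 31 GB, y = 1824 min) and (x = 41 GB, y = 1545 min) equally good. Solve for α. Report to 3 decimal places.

The Cobb–Douglas utilities coincide, so 31^α·1824^(1−α) = 41^α·1545^(1−α).
Rearrange to (31/41)^α = (1545/1824)^(1−α) and take logs: α·-0.279585 = (1−α)·-0.166008.
Thus α·(-0.445593) = -0.166008, so α = -0.166008/-0.445593 ≈ 0.373.

α ≈ 0.373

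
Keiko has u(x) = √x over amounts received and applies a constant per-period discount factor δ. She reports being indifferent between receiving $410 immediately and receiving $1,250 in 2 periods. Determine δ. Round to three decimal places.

δ ≈ 0.757

Indifference means u(410) = δ^2 · u(1250), so δ^2 = u(410)/u(1250).
Since u(x) = √x, δ^2 = √(410/1250) = 0.57271.
Taking the square root: δ = 0.57271^(1/2) ≈ 0.757.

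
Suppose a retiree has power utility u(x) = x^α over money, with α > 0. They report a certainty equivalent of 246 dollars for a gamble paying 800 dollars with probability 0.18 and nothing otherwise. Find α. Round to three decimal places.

α ≈ 1.454

The lottery's expected utility is 0.18·u(800) + 0.82·u(0) = 0.18·800^α (since u(0) = 0 for α > 0).
Indifference: 246^α = 0.18·800^α, so (246/800)^α = 0.18.
α = ln(0.18) / ln(246/800) = -1.714798/-1.179280 ≈ 1.454.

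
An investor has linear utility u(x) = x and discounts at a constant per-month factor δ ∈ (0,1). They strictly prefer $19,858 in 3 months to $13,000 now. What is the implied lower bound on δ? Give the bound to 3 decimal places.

Comparing present values: 13000 < δ^3·19858.
So δ^3 > 13000/19858 = 0.65465; taking the cube root of both positive sides preserves the inequality.
δ > 0.65465^(1/3) = 0.868.

δ > 0.868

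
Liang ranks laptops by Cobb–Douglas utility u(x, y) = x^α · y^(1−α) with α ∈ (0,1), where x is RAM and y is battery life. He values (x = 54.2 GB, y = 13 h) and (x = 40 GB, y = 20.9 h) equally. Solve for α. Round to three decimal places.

α ≈ 0.610

The Cobb–Douglas utilities coincide, so 54.2^α·13^(1−α) = 40^α·20.9^(1−α).
(54.2/40)^α = (20.9/13)^(1−α); take logs: α·ln(54.2/40) = (1−α)·ln(20.9/13), i.e. α·0.303801 = (1−α)·0.474800.
So α/(1−α) = (0.474800)/(0.303801) = 1.562865, and α = 1.562865/2.562865 ≈ 0.610.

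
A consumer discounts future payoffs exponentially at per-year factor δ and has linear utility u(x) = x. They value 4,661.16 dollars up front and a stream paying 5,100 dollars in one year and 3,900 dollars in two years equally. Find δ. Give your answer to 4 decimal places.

The stream is worth 5100δ + 3900δ² today, so 5100δ + 3900δ² = 4661.16.
So 3900δ² + 5100δ − 4661.16 = 0.
The positive root is δ = [−5100 + √(5100² + 4·3900·4661.16)] / (2·3900) = (−5100 + 9936.000)/7800 ≈ 0.6200.

δ ≈ 0.6200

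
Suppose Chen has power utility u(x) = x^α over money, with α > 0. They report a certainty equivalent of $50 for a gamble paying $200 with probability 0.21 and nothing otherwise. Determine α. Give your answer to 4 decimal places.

EU(lottery) = 0.21·200^α + 0.79·0 = 0.21·200^α.
Setting u(50) equal to that: 50^α = 0.21·200^α ⇒ (50/200)^α = 0.21.
α = ln(0.21) / ln(50/200) = -1.5606477/-1.3862944 ≈ 1.1258.

α ≈ 1.1258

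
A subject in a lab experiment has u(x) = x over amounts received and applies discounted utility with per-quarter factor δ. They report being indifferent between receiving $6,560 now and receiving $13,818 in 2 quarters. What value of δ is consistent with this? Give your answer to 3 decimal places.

δ ≈ 0.689

The payoff in 2 quarters is discounted by δ^2, so u(6560) = δ^2·u(13818) and δ^2 = u(6560)/u(13818).
With u(x) = x: δ^2 = 6560/13818 = 0.47474.
So δ = 0.47474^(1/2) ≈ 0.689.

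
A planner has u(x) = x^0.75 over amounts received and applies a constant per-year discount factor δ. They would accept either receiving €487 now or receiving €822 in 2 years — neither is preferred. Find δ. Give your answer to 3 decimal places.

δ ≈ 0.822

Indifference means u(487) = δ^2 · u(822), so δ^2 = u(487)/u(822).
Since u(x) = x^0.75, δ^2 = (487/822)^0.75 = 0.59246^0.75 = 0.67529.
So δ = 0.67529^(1/2) ≈ 0.822.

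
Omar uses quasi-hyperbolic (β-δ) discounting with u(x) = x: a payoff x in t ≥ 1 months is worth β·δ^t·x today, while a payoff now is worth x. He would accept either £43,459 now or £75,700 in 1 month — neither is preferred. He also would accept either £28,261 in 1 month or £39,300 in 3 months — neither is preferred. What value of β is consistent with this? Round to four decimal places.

β ≈ 0.6770

The second indifference involves only future payoffs, so β cancels: β·δ^1·28261 = β·δ^3·39300, giving δ^2 = 28261/39300 = 0.71911, so δ = 0.84800.
Now use the now-vs-future pair: 43459 = β·δ·75700 gives β = 43459/(0.84800·75700) ≈ 0.6770.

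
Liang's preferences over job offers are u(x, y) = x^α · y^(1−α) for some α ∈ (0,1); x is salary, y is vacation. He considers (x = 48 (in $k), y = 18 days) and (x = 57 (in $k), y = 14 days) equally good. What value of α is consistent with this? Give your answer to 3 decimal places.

α ≈ 0.594

Set the two utilities equal: 48^α·18^(1−α) = 57^α·14^(1−α).
(48/57)^α = (14/18)^(1−α); take logs: α·ln(48/57) = (1−α)·ln(14/18), i.e. α·-0.171850 = (1−α)·-0.251314.
So α/(1−α) = (-0.251314)/(-0.171850) = 1.462403, and α = 1.462403/2.462403 ≈ 0.594.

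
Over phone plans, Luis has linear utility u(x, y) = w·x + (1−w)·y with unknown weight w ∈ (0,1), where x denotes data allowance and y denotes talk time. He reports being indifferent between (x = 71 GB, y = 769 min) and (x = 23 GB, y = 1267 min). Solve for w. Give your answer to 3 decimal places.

Equating utilities: w·71 + (1−w)·769 = w·23 + (1−w)·1267.
w·(71−23) = (1−w)·(1267−769), i.e. w·48 = (1−w)·498.
So w/(1−w) = 498/48 = 10.3750, giving w = 498/(48+498) = 0.912.

w = 0.912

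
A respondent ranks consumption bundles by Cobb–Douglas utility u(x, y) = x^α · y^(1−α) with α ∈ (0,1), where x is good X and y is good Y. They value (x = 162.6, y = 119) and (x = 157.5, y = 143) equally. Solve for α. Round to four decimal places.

Indifference: 162.6^α · 119^(1−α) = 157.5^α · 143^(1−α).
Taking logs: α·ln 162.6 + (1−α)·ln 119 = α·ln 157.5 + (1−α)·ln 143, i.e. α·0.0318677 = (1−α)·0.1837211.
With A = 0.0318677 and B = 0.1837211: α·A = (1−α)·B, so α = B/(A+B) = 0.1837211/0.2155888 ≈ 0.8522.

α ≈ 0.8522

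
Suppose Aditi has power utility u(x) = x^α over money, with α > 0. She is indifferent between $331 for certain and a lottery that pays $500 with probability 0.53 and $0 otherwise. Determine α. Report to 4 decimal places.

α ≈ 1.5391

EU(lottery) = 0.53·500^α + 0.47·0 = 0.53·500^α.
Setting u(331) equal to that: 331^α = 0.53·500^α ⇒ (331/500)^α = 0.53.
Take logs: α = ln 0.53 / ln(331/500) ≈ 1.539137.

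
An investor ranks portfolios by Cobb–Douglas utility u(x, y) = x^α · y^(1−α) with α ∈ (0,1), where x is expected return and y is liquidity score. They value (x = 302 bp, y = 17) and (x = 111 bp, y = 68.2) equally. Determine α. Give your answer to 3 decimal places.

The Cobb–Douglas utilities coincide, so 302^α·17^(1−α) = 111^α·68.2^(1−α).
(302/111)^α = (68.2/17)^(1−α); take logs: α·ln(302/111) = (1−α)·ln(68.2/17), i.e. α·1.000897 = (1−α)·1.389231.
With A = 1.000897 and B = 1.389231: α·A = (1−α)·B, so α = B/(A+B) = 1.389231/2.390128 ≈ 0.581.

α ≈ 0.581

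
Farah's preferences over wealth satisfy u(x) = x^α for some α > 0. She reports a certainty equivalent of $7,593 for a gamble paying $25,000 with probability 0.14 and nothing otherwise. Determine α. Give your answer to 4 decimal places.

EU(lottery) = 0.14·25000^α + 0.86·0 = 0.14·25000^α.
Indifference: 7593^α = 0.14·25000^α, so (7593/25000)^α = 0.14.
α = ln(0.14) / ln(7593/25000) = -1.9661129/-1.1916491 ≈ 1.6499.

α ≈ 1.6499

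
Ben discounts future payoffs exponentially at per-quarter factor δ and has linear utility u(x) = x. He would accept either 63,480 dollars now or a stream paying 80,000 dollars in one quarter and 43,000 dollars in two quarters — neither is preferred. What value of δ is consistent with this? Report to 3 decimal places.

δ ≈ 0.600

Equating present values: 63480 = 80000δ + 43000δ².
Rearranged: 43000δ² + 80000δ − 63480 = 0.
δ = (−80000 + √(80000² + 4·43000·63480)) / (2·43000) = (−80000 + √17318560000.00) / 86000 ≈ 0.600.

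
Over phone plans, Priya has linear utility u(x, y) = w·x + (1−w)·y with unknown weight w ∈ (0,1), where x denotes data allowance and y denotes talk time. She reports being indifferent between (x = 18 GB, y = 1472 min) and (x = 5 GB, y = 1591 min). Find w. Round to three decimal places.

w = 0.902

u(18,1472) = u(5,1591) means w·18 + (1−w)·1472 = w·5 + (1−w)·1591.
Rearranging, 13·w − 119·(1−w) = 0.
So w/(1−w) = 119/13 = 9.1538, giving w = 119/(13+119) = 0.902.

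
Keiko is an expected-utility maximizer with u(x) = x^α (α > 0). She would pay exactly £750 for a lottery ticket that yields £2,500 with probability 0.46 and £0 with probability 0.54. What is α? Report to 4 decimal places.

The lottery's expected utility is 0.46·u(2500) + 0.54·u(0) = 0.46·2500^α (since u(0) = 0 for α > 0).
Setting u(750) equal to that: 750^α = 0.46·2500^α ⇒ (750/2500)^α = 0.46.
Take logs: α = ln 0.46 / ln(750/2500) ≈ 0.644972.

α ≈ 0.6450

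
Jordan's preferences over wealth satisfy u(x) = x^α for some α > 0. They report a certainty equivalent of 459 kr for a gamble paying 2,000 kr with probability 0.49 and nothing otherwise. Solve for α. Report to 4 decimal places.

α ≈ 0.4847

Since u(0) = 0, the lottery's EU is 0.49·2000^α.
Setting u(459) equal to that: 459^α = 0.49·2000^α ⇒ (459/2000)^α = 0.49.
α = ln(0.49) / ln(459/2000) = -0.7133499/-1.4718522 ≈ 0.4847.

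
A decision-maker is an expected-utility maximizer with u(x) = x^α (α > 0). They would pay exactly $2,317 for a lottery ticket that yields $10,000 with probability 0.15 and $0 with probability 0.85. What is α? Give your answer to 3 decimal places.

EU(lottery) = 0.15·10000^α + 0.85·0 = 0.15·10000^α.
Equating: 2317^α = 0.15·10000^α, i.e. 0.2317^α = 0.15.
α = ln(0.15) / ln(2317/10000) = -1.897120/-1.462312 ≈ 1.297.

α ≈ 1.297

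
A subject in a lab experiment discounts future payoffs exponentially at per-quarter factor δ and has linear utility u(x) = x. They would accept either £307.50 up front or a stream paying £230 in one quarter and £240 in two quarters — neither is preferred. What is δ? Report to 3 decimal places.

The stream is worth 230δ + 240δ² today, so 230δ + 240δ² = 307.50.
Rearranged: 240δ² + 230δ − 307.50 = 0.
δ = (−230 + √(230² + 4·240·307.50)) / (2·240) = (−230 + √348100.00) / 480 ≈ 0.750.

δ ≈ 0.750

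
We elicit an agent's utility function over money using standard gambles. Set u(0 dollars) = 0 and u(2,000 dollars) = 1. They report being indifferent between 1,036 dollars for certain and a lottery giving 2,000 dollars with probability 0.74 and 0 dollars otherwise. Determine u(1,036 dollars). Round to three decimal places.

0.740

u(1,036 dollars) equals the lottery's expected utility: 0.74·1 + 0.26·0 = 0.74.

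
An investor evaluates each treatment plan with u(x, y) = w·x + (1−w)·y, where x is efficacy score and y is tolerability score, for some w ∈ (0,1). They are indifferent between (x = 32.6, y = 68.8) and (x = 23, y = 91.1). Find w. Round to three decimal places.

u(32.6,68.8) = u(23,91.1) means w·32.6 + (1−w)·68.8 = w·23 + (1−w)·91.1.
Collecting terms: w·9.6 = (1−w)·22.3.
Hence w = 22.3/(9.6+22.3) = 22.3/31.9 = 0.699.

w = 0.699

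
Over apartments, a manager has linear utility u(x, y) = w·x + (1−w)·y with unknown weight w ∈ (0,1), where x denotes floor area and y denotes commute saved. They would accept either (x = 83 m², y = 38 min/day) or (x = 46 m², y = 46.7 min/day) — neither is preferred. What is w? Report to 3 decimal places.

Equating utilities: w·83 + (1−w)·38 = w·46 + (1−w)·46.7.
Rearranging, 37·w − 8.7·(1−w) = 0.
The marginal rate of substitution is 8.7/37, so w = 8.7/(37+8.7) = 0.190.

w = 0.190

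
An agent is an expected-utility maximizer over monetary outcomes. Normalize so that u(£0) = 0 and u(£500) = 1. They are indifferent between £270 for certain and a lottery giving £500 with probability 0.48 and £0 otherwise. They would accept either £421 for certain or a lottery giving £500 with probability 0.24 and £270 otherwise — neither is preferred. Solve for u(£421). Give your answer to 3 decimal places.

The first gamble pins u(£270): it must equal 0.48·1 + 0.52·0 = 0.48.
Then u(£421) = 0.24·u(£500) + 0.76·u(£270) = 0.24·1.00 + 0.76·0.48 = 0.6048.

0.605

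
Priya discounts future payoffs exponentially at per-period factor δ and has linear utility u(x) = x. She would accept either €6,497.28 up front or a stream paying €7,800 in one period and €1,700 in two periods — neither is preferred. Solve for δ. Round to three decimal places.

δ ≈ 0.720

The stream is worth 7800δ + 1700δ² today, so 7800δ + 1700δ² = 6497.28.
Rearranged: 1700δ² + 7800δ − 6497.28 = 0.
The positive root is δ = [−7800 + √(7800² + 4·1700·6497.28)] / (2·1700) = (−7800 + 10248.000)/3400 ≈ 0.720.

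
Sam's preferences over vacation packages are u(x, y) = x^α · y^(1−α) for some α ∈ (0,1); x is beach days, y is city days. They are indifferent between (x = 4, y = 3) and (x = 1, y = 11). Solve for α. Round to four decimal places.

Set the two utilities equal: 4^α·3^(1−α) = 1^α·11^(1−α).
Taking logs: α·ln 4 + (1−α)·ln 3 = α·ln 1 + (1−α)·ln 11, i.e. α·1.3862944 = (1−α)·1.2992830.
So α/(1−α) = (1.2992830)/(1.3862944) = 0.9372345, and α = 0.9372345/1.9372345 ≈ 0.4838.

α ≈ 0.4838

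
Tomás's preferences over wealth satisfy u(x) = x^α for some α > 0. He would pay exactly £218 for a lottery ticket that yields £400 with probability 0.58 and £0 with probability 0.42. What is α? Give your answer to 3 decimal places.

EU(lottery) = 0.58·400^α + 0.42·0 = 0.58·400^α.
Equating: 218^α = 0.58·400^α, i.e. 0.5450^α = 0.58.
Taking logs: α·ln(218/400) = ln(0.58), so α = -0.544727 / -0.606969 ≈ 0.897.

α ≈ 0.897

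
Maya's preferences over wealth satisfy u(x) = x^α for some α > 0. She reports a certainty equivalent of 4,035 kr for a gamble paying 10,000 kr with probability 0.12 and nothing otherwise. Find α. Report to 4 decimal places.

The lottery's expected utility is 0.12·u(10000) + 0.88·u(0) = 0.12·10000^α (since u(0) = 0 for α > 0).
Indifference: 4035^α = 0.12·10000^α, so (4035/10000)^α = 0.12.
Taking logs: α·ln(4035/10000) = ln(0.12), so α = -2.1202635 / -0.9075788 ≈ 2.3362.

α ≈ 2.3362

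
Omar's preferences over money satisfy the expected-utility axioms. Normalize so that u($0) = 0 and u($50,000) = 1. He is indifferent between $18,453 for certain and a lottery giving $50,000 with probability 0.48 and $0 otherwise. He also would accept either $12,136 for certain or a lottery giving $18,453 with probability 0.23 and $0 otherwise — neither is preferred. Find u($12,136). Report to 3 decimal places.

First, u($18,453) = 0.48·u($50,000) + 0.52·u($0) = 0.48.
The second indifference gives u($12,136) = 0.23·u($18,453) + 0.77·u($0) = 0.23·0.48 + 0.77·0.00 = 0.1104.

0.110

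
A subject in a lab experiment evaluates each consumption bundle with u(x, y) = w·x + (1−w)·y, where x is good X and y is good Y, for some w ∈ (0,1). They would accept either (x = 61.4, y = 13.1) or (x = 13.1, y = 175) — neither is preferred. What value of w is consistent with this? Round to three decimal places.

Equating utilities: w·61.4 + (1−w)·13.1 = w·13.1 + (1−w)·175.
Rearranging, 48.3·w − 161.9·(1−w) = 0.
Hence w = 161.9/(48.3+161.9) = 161.9/210.2 = 0.770.

w = 0.770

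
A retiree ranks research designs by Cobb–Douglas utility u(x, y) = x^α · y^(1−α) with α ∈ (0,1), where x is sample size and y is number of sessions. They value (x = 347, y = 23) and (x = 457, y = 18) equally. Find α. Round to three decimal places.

Indifference: 347^α · 23^(1−α) = 457^α · 18^(1−α).
Taking logs: α·ln 347 + (1−α)·ln 23 = α·ln 457 + (1−α)·ln 18, i.e. α·-0.275359 = (1−α)·-0.245122.
So α/(1−α) = (-0.245122)/(-0.275359) = 0.890191, and α = 0.890191/1.890191 ≈ 0.471.

α ≈ 0.471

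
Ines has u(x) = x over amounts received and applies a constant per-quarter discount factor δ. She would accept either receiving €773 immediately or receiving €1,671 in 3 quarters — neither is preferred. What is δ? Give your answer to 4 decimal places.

The payoff in 3 quarters is discounted by δ^3, so u(773) = δ^3·u(1671) and δ^3 = u(773)/u(1671).
With u(x) = x: δ^3 = 773/1671 = 0.46260.
Taking the cube root: δ = 0.46260^(1/3) ≈ 0.7734.

δ ≈ 0.7734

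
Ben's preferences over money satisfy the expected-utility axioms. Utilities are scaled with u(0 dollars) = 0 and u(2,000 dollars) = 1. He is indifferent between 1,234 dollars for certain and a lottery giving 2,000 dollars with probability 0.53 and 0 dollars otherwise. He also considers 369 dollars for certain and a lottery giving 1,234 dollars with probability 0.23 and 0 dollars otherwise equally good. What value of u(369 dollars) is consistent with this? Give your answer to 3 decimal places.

First, u(1,234 dollars) = 0.53·u(2,000 dollars) + 0.47·u(0 dollars) = 0.53.
The second indifference gives u(369 dollars) = 0.23·u(1,234 dollars) + 0.77·u(0 dollars) = 0.23·0.53 + 0.77·0.00 = 0.1219.

0.122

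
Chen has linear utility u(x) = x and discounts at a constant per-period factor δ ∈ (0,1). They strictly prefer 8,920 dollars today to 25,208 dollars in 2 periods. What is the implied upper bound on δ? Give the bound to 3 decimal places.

δ < 0.595

The preference means 8920 > δ^2·25208.
Dividing by 25208: δ^2 < 0.35386. Both sides are positive, so the square root keeps the direction.
δ < 0.35386^(1/2) = 0.595.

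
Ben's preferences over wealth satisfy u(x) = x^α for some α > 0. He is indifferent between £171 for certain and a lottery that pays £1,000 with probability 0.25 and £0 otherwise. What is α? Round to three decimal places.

α ≈ 0.785

Since u(0) = 0, the lottery's EU is 0.25·1000^α.
Setting u(171) equal to that: 171^α = 0.25·1000^α ⇒ (171/1000)^α = 0.25.
Take logs: α = ln 0.25 / ln(171/1000) ≈ 0.78495.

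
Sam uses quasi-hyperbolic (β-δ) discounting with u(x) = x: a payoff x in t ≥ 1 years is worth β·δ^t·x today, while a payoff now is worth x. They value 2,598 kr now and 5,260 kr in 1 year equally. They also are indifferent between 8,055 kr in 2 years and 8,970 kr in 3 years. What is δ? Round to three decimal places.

δ ≈ 0.898

From the later pair, β·δ^2·8055 = β·δ^3·8970; dividing through, δ = 8055/8970 = 0.89799.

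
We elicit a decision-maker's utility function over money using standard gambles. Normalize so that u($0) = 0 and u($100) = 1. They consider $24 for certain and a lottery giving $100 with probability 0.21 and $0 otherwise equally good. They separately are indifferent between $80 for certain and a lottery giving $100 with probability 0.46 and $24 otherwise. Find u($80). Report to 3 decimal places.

From the first indifference, u($24) = 0.21·u($100) + 0.79·u($0) = 0.21·1 + 0.79·0 = 0.21.
Chaining: u($80) = 0.46·1.00 + 0.54·0.21 = 0.5734.

0.573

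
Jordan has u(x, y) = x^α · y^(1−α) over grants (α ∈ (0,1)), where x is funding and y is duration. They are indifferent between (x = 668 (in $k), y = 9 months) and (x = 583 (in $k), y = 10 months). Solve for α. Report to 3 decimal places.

α ≈ 0.436

Set the two utilities equal: 668^α·9^(1−α) = 583^α·10^(1−α).
(668/583)^α = (10/9)^(1−α); take logs: α·ln(668/583) = (1−α)·ln(10/9), i.e. α·0.136101 = (1−α)·0.105361.
So α/(1−α) = (0.105361)/(0.136101) = 0.774138, and α = 0.774138/1.774138 ≈ 0.436.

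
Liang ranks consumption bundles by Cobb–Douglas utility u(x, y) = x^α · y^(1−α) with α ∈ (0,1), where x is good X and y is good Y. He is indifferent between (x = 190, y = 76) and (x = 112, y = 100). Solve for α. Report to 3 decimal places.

Set the two utilities equal: 190^α·76^(1−α) = 112^α·100^(1−α).
Rearrange to (190/112)^α = (100/76)^(1−α) and take logs: α·0.528525 = (1−α)·0.274437.
Thus α·(0.802962) = 0.274437, so α = 0.274437/0.802962 ≈ 0.342.

α ≈ 0.342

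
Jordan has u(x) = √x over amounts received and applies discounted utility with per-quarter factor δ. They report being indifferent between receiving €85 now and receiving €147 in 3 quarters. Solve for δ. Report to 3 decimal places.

The payoff in 3 quarters is discounted by δ^3, so u(85) = δ^3·u(147) and δ^3 = u(85)/u(147).
With u(x) = √x: δ^3 = √85/√147 = √(85/147) = 0.76042.
So δ = 0.76042^(1/3) ≈ 0.913.

δ ≈ 0.913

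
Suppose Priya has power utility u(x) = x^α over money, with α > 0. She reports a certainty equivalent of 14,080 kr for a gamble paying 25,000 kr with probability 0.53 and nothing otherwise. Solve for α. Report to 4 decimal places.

α ≈ 1.1058

Since u(0) = 0, the lottery's EU is 0.53·25000^α.
Indifference: 14080^α = 0.53·25000^α, so (14080/25000)^α = 0.53.
Take logs: α = ln 0.53 / ln(14080/25000) ≈ 1.105828.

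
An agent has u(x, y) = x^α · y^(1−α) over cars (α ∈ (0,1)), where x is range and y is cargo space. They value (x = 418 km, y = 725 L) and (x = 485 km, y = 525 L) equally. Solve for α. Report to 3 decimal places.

The Cobb–Douglas utilities coincide, so 418^α·725^(1−α) = 485^α·525^(1−α).
(418/485)^α = (525/725)^(1−α); take logs: α·ln(418/485) = (1−α)·ln(525/725), i.e. α·-0.148667 = (1−α)·-0.322773.
So α/(1−α) = (-0.322773)/(-0.148667) = 2.171114, and α = 2.171114/3.171114 ≈ 0.685.

α ≈ 0.685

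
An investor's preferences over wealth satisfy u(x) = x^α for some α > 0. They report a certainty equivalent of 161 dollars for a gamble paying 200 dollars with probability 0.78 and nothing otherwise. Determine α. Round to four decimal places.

α ≈ 1.1454

EU(lottery) = 0.78·200^α + 0.22·0 = 0.78·200^α.
Setting u(161) equal to that: 161^α = 0.78·200^α ⇒ (161/200)^α = 0.78.
Taking logs: α·ln(161/200) = ln(0.78), so α = -0.2484614 / -0.2169130 ≈ 1.1454.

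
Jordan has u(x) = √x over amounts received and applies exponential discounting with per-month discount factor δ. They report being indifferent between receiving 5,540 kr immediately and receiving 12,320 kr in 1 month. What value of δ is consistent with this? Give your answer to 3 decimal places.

The payoff in 1 month is discounted by δ, so u(5540) = δ·u(12320) and δ = u(5540)/u(12320).
With u(x) = √x: δ = √5540/√12320 = √(5540/12320) = 0.67058.

δ ≈ 0.671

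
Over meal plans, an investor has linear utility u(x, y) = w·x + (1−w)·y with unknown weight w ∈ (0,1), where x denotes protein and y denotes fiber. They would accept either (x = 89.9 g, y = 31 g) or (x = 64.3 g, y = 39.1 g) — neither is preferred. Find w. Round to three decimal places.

w = 0.240

Equating utilities: w·89.9 + (1−w)·31 = w·64.3 + (1−w)·39.1.
w·(89.9−64.3) = (1−w)·(39.1−31), i.e. w·25.6 = (1−w)·8.1.
Hence w = 8.1/(25.6+8.1) = 8.1/33.7 = 0.240.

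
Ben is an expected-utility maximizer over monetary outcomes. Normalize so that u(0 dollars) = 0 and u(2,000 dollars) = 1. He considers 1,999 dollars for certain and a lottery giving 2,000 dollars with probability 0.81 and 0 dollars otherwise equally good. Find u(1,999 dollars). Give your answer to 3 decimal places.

u(1,999 dollars) equals the lottery's expected utility: 0.81·1 + 0.19·0 = 0.81.

0.810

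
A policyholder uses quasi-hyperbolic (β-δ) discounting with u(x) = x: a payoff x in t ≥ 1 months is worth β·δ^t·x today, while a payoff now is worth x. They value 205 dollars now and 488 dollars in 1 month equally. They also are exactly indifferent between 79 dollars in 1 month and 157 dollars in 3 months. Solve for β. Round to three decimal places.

β ≈ 0.592

The second indifference involves only future payoffs, so β cancels: β·δ^1·79 = β·δ^3·157, giving δ^2 = 79/157 = 0.50318, so δ = 0.70936.
Substituting δ into 205 = β·δ·488: β = 205/(346.165) ≈ 0.592.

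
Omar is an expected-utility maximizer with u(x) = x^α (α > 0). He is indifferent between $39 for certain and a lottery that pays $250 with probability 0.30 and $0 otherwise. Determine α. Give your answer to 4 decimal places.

α ≈ 0.6480

The lottery's expected utility is 0.30·u(250) + 0.70·u(0) = 0.30·250^α (since u(0) = 0 for α > 0).
Setting u(39) equal to that: 39^α = 0.30·250^α ⇒ (39/250)^α = 0.30.
Take logs: α = ln 0.30 / ln(39/250) ≈ 0.648029.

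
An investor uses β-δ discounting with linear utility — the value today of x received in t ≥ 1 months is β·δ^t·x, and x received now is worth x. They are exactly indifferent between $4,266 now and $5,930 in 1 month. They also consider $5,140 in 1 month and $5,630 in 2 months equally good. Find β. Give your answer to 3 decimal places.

β ≈ 0.788

The second indifference involves only future payoffs, so β cancels: β·δ^1·5140 = β·δ^2·5630, giving δ = 5140/5630 = 0.91297.
Now use the now-vs-future pair: 4266 = β·δ·5930 gives β = 4266/(0.91297·5930) ≈ 0.788.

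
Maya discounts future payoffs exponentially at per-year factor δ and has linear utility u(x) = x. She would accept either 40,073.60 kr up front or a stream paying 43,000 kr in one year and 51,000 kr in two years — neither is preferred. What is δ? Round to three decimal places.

The stream is worth 43000δ + 51000δ² today, so 43000δ + 51000δ² = 40073.60.
Rearranged: 51000δ² + 43000δ − 40073.60 = 0.
By the quadratic formula (taking the positive root), δ = (−43000 + √10024014400.00) / 102000 ≈ 0.560.

δ ≈ 0.560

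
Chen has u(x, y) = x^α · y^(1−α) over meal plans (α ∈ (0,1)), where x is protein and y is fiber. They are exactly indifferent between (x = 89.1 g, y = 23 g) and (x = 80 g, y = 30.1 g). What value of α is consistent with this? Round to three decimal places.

Set the two utilities equal: 89.1^α·23^(1−α) = 80^α·30.1^(1−α).
(89.1/80)^α = (30.1/23)^(1−α); take logs: α·ln(89.1/80) = (1−α)·ln(30.1/23), i.e. α·0.107733 = (1−α)·0.269031.
With A = 0.107733 and B = 0.269031: α·A = (1−α)·B, so α = B/(A+B) = 0.269031/0.376764 ≈ 0.714.

α ≈ 0.714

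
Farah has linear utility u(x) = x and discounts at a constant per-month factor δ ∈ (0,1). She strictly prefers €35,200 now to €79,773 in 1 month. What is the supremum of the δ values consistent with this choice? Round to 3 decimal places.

δ < 0.441

Under u(x) = x this choice says 35200 > δ·79773.
So δ < 35200/79773 = 0.44125.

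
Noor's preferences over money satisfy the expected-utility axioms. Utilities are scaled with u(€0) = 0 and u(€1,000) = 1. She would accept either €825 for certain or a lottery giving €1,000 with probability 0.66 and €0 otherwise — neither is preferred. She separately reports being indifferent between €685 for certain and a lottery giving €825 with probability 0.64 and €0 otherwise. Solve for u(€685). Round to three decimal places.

0.422

First, u(€825) = 0.66·u(€1,000) + 0.34·u(€0) = 0.66.
Then u(€685) = 0.64·u(€825) + 0.36·u(€0) = 0.64·0.66 + 0.36·0.00 = 0.4224.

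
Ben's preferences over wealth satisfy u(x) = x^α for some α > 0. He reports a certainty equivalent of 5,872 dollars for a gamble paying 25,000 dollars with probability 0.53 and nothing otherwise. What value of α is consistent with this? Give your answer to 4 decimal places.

The lottery's expected utility is 0.53·u(25000) + 0.47·u(0) = 0.53·25000^α (since u(0) = 0 for α > 0).
Equating: 5872^α = 0.53·25000^α, i.e. 0.2349^α = 0.53.
Take logs: α = ln 0.53 / ln(5872/25000) ≈ 0.438246.

α ≈ 0.4382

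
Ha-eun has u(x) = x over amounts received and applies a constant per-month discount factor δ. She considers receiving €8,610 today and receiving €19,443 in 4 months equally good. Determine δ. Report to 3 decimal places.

Equating discounted utilities: u(8610) = δ^4·u(19443) ⇒ δ^4 = u(8610)/u(19443).
With u(x) = x: δ^4 = 8610/19443 = 0.44283.
So δ = 0.44283^(1/4) ≈ 0.816.

δ ≈ 0.816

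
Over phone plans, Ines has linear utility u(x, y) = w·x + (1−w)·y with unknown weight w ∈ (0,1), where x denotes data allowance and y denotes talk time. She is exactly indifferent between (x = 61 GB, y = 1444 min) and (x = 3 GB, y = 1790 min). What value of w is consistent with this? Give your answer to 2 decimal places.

w = 0.86

u(61,1444) = u(3,1790) means w·61 + (1−w)·1444 = w·3 + (1−w)·1790.
w·(61−3) = (1−w)·(1790−1444), i.e. w·58 = (1−w)·346.
Hence w = 346/(58+346) = 346/404 = 0.86.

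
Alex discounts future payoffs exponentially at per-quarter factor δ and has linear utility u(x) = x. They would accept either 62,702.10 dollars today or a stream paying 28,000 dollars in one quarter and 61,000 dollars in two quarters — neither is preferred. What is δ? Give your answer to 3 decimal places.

Present value of the stream is 28000·δ + 61000·δ². Indifference gives 28000δ + 61000δ² = 62702.10.
That is, 61000δ² + 28000δ − 62702.10 = 0, a quadratic in δ.
By the quadratic formula (taking the positive root), δ = (−28000 + √16083312400.00) / 122000 ≈ 0.810.

δ ≈ 0.810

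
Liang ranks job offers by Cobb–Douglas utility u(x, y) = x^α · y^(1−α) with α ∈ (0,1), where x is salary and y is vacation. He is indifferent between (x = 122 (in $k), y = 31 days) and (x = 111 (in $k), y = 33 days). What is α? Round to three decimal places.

Indifference: 122^α · 31^(1−α) = 111^α · 33^(1−α).
Rearrange to (122/111)^α = (33/31)^(1−α) and take logs: α·0.094491 = (1−α)·0.062520.
With A = 0.094491 and B = 0.062520: α·A = (1−α)·B, so α = B/(A+B) = 0.062520/0.157011 ≈ 0.398.

α ≈ 0.398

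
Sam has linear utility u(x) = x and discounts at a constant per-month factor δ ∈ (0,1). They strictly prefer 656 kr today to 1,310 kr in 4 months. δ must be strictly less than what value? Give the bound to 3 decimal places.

Comparing present values: 656 > δ^4·1310.
So δ^4 < 656/1310 = 0.50076; taking the 4th root of both positive sides preserves the inequality.
δ < (656/1310)^(1/4) ≈ 0.841.

δ < 0.841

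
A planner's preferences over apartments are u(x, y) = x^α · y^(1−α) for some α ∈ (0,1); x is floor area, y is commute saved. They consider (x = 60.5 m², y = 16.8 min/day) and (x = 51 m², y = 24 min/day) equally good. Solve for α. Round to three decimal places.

Set the two utilities equal: 60.5^α·16.8^(1−α) = 51^α·24^(1−α).
(60.5/51)^α = (24/16.8)^(1−α); take logs: α·ln(60.5/51) = (1−α)·ln(24/16.8), i.e. α·0.170818 = (1−α)·0.356675.
Thus α·(0.527493) = 0.356675, so α = 0.356675/0.527493 ≈ 0.676.

α ≈ 0.676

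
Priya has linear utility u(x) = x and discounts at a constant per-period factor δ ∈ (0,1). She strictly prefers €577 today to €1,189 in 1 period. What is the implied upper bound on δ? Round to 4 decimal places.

δ < 0.4853

The preference means 577 > δ·1189.
Dividing through by 1189 gives δ < 0.48528.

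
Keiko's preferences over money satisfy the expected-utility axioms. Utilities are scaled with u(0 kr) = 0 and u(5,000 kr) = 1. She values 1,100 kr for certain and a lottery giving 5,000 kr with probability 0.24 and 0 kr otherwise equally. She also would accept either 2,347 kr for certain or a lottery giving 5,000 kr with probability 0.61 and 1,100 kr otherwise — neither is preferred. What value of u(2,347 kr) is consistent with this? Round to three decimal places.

0.704

The first gamble pins u(1,100 kr): it must equal 0.24·1 + 0.76·0 = 0.24.
Chaining: u(2,347 kr) = 0.61·1.00 + 0.39·0.24 = 0.7036.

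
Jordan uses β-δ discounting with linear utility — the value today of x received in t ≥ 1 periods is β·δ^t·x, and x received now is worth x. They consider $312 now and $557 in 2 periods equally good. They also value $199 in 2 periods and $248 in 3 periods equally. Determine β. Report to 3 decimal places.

Both payoffs in the second observation are in the future, so β drops out: δ^2·199 = δ^3·248 ⇒ δ = 199/248 = 0.80242.
Now use the now-vs-future pair: 312 = β·δ^2·557 gives β = 312/(0.64388·557) ≈ 0.870.

β ≈ 0.870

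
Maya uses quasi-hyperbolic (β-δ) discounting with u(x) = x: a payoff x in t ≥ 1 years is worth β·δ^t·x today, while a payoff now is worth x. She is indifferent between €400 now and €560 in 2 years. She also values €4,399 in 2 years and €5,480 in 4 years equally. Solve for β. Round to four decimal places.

β ≈ 0.8898

Both payoffs in the second observation are in the future, so β drops out: δ^2·4399 = δ^4·5480 ⇒ δ^2 = 4399/5480 = 0.80274, so δ = 0.89596.
Substituting δ into 400 = β·δ^2·560: β = 400/(449.533) ≈ 0.8898.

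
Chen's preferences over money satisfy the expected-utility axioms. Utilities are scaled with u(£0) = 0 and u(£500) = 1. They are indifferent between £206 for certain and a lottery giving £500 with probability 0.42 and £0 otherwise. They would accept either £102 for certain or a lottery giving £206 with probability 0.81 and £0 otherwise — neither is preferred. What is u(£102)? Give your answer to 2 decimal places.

0.34

First, u(£206) = 0.42·u(£500) + 0.58·u(£0) = 0.42.
The second indifference gives u(£102) = 0.81·u(£206) + 0.19·u(£0) = 0.81·0.42 + 0.19·0.00 = 0.3402.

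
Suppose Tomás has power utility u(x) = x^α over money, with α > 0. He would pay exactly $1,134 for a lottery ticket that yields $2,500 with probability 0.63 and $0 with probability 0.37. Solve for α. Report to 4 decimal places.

Since u(0) = 0, the lottery's EU is 0.63·2500^α.
Setting u(1134) equal to that: 1134^α = 0.63·2500^α ⇒ (1134/2500)^α = 0.63.
α = ln(0.63) / ln(1134/2500) = -0.4620355/-0.7905395 ≈ 0.5845.

α ≈ 0.5845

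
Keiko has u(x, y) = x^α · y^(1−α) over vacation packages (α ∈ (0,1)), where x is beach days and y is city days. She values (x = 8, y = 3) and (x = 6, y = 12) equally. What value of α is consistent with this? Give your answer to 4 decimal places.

Indifference: 8^α · 3^(1−α) = 6^α · 12^(1−α).
(8/6)^α = (12/3)^(1−α); take logs: α·ln(8/6) = (1−α)·ln(12/3), i.e. α·0.2876821 = (1−α)·1.3862944.
Thus α·(1.6739765) = 1.3862944, so α = 1.3862944/1.6739765 ≈ 0.8281.

α ≈ 0.8281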